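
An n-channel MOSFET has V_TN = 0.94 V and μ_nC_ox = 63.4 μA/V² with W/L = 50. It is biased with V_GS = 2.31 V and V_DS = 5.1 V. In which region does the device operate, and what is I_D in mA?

k_n = μ_nC_ox · (W/L) = 3.17 mA/V².
V_ov = V_GS − V_TN = 2.31 − 0.94 = 1.37 V.
Since V_DS = 5.1 V ≥ V_ov = 1.37 V, the device is in saturation.
I_D = ½ k_n V_ov² = 0.5 × 3.17 × 1.37² = 2.97 mA.

Saturation; I_D = 2.97 mA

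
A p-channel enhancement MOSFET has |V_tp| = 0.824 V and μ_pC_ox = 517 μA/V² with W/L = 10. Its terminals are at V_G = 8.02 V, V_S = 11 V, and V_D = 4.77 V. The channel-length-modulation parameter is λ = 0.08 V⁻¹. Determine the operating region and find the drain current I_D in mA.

V_SG = V_S − V_G = 11 − 8.02 = 2.98 V; V_SD = V_S − V_D = 11 − 4.77 = 6.23 V.
k_p = μ_pC_ox · (W/L) = 5.17 mA/V².
V_ov = V_SG − |V_tp| = 2.98 − 0.824 = 2.16 V.
Since V_SD = 6.23 V ≥ V_ov = 2.16 V, the device is in saturation.
I_D = ½ k_p V_ov² (1 + λ V_SD) = 0.5 × 5.17 × 2.16² × (1 + 0.08 × 6.23) = 18 mA.

Saturation; I_D = 18.0 mA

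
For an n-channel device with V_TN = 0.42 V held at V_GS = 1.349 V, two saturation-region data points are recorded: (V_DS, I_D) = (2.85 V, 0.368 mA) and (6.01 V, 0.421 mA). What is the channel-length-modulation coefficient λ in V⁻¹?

With V_GS fixed, I_D ∝ (1 + λ V_DS) in saturation, so I_D2/I_D1 = (1 + λ V_DS2)/(1 + λ V_DS1).
0.421/0.368 = 1.144 = (1 + 6.01 λ)/(1 + 2.85 λ).
Solving: λ (I_D1 V_DS2 − I_D2 V_DS1) = I_D2 − I_D1, so λ = (0.421 − 0.368) / (0.368 × 6.01 − 0.421 × 2.85) = 0.053 / 1.01 = 0.0524 V⁻¹.

λ = 0.0524 V⁻¹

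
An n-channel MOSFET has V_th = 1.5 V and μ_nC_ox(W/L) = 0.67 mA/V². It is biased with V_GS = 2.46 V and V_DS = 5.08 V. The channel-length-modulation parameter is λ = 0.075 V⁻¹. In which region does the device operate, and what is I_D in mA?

Saturation; I_D = 0.426 mA

V_ov = V_GS − V_th = 2.46 − 1.5 = 0.96 V.
Since V_DS = 5.08 V ≥ V_ov = 0.96 V, the device is in saturation.
I_D = ½ k_n V_ov² (1 + λ V_DS) = 0.5 × 0.67 × 0.96² × (1 + 0.075 × 5.08) = 0.426 mA.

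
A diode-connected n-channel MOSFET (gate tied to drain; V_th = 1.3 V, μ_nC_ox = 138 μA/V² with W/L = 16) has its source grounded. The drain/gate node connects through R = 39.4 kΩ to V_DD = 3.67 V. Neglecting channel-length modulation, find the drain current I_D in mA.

I_D = 0.0545 mA

With gate tied to drain, V_GS = V_DS ≥ V_GS − V_th, so the device is in saturation.
k_n = μ_nC_ox · (W/L) = 2.208 mA/V².
KCL at the drain: ½ k_n (V_GS − V_th)² = (V_DD − V_GS)/R.
Let x = V_GS − 1.3. Then 43.5 x² + x − 2.37 = 0, giving x = 0.222 V (positive root), so V_GS = 1.52 V.
I_D = (V_DD − V_GS)/R = (3.67 − 1.52) / 39.4 = 0.0545 mA.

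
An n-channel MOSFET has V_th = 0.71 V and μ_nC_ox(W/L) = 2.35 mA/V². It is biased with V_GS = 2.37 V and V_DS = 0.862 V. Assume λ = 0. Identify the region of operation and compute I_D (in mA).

Triode; I_D = 2.49 mA

V_ov = V_GS − V_th = 2.37 − 0.71 = 1.66 V.
Since V_DS = 0.862 V < V_ov = 1.66 V, the device is in the triode region.
I_D = k_n [V_ov · V_DS − ½ V_DS²] = 2.35 × [1.66 × 0.862 − 0.5 × 0.862²] = 2.49 mA.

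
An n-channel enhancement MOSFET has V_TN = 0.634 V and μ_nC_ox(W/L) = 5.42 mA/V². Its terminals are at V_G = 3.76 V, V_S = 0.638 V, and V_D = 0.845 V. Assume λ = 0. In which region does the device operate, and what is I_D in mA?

Triode; I_D = 2.68 mA

V_GS = V_G − V_S = 3.76 − 0.638 = 3.12 V; V_DS = V_D − V_S = 0.845 − 0.638 = 0.207 V.
V_ov = V_GS − V_TN = 3.12 − 0.634 = 2.49 V.
Since V_DS = 0.207 V < V_ov = 2.49 V, the device is in the triode region.
I_D = k_n [V_ov · V_DS − ½ V_DS²] = 5.42 × [2.49 × 0.207 − 0.5 × 0.207²] = 2.68 mA.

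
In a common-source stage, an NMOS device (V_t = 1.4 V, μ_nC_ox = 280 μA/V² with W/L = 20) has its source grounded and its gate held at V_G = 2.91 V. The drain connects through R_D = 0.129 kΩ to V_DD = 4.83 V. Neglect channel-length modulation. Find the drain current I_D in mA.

V_GS = V_G = 2.91 V, so V_ov = 2.91 − 1.4 = 1.51 V.
k_n = μ_nC_ox · (W/L) = 5.6 mA/V².
Assume saturation: I_D = ½ k_n V_ov² = 0.5 × 5.6 × 1.51² = 6.38 mA, giving V_DS = V_DD − I_D R_D = 4.83 − 6.38 × 0.129 = 4.01 V.
V_DS = 4.01 V ≥ V_ov = 1.51 V, confirming saturation.

I_D = 6.38 mA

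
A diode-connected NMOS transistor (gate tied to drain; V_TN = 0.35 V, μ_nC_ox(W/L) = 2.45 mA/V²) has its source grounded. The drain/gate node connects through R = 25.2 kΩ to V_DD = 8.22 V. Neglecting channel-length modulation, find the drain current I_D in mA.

I_D = 0.293 mA

With gate tied to drain, V_GS = V_DS ≥ V_GS − V_TN, so the device is in saturation.
KCL at the drain: ½ k_n (V_GS − V_TN)² = (V_DD − V_GS)/R.
Let x = V_GS − 0.35. Then 30.9 x² + x − 7.87 = 0, giving x = 0.489 V (positive root), so V_GS = 0.839 V.
I_D = (V_DD − V_GS)/R = (8.22 − 0.839) / 25.2 = 0.293 mA.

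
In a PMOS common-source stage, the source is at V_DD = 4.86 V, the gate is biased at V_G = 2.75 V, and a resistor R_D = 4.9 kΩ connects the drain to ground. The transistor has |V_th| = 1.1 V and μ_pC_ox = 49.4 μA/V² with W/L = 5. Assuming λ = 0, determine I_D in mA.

V_SG = V_DD − V_G = 4.86 − 2.75 = 2.11 V, so V_ov = 2.11 − 1.1 = 1.01 V.
k_p = μ_pC_ox · (W/L) = 0.247 mA/V².
Assume saturation: I_D = ½ k_p V_ov² = 0.5 × 0.247 × 1.01² = 0.126 mA, giving V_SD = V_DD − I_D R_D = 4.86 − 0.126 × 4.9 = 4.24 V.
V_SD = 4.24 V ≥ V_ov = 1.01 V, confirming saturation.

I_D = 0.126 mA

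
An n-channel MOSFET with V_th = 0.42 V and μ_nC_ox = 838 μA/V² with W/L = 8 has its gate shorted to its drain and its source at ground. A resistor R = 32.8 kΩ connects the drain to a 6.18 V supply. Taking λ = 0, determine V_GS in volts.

V_GS = 0.644 V

With gate tied to drain, V_GS = V_DS ≥ V_GS − V_th, so the device is in saturation.
k_n = μ_nC_ox · (W/L) = 6.704 mA/V².
KCL at the drain: ½ k_n (V_GS − V_th)² = (V_DD − V_GS)/R.
Let x = V_GS − 0.42. Then 110 x² + x − 5.76 = 0, giving x = 0.224 V (positive root), so V_GS = 0.644 V.
I_D = (V_DD − V_GS)/R = (6.18 − 0.644) / 32.8 = 0.169 mA.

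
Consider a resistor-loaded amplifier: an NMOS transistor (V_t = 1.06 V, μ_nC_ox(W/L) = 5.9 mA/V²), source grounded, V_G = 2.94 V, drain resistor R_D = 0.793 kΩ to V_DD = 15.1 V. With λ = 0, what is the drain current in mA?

V_GS = V_G = 2.94 V, so V_ov = 2.94 − 1.06 = 1.88 V.
Assume saturation: I_D = ½ k_n V_ov² = 0.5 × 5.9 × 1.88² = 10.4 mA, giving V_DS = V_DD − I_D R_D = 15.1 − 10.4 × 0.793 = 6.83 V.
V_DS = 6.83 V ≥ V_ov = 1.88 V, confirming saturation.

I_D = 10.4 mA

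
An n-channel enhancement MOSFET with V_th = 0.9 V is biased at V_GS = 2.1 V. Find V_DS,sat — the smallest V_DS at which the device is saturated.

The boundary between triode and saturation is V_DS = V_GS − V_th = V_ov.
V_ov = 2.1 − 0.9 = 1.2 V.

V_DS,sat = 1.20 V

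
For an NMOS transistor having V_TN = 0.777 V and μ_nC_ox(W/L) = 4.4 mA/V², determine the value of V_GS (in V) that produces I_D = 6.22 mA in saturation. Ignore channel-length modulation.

V_GS = 2.46 V

In saturation I_D = ½ k_n (V_GS − V_TN)², so V_GS − V_TN = √(2 I_D / k_n) = √(2 × 6.22 / 4.4) = 1.68 V.
V_GS = 0.777 + 1.68 = 2.46 V.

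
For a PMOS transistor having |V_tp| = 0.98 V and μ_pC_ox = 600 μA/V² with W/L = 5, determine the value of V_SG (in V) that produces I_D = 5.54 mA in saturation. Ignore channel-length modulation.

V_SG = 2.90 V

k_p = μ_pC_ox · (W/L) = 3 mA/V².
In saturation I_D = ½ k_p (V_SG − |V_tp|)², so V_SG − |V_tp| = √(2 I_D / k_p) = √(2 × 5.54 / 3) = 1.92 V.
V_SG = 0.98 + 1.92 = 2.9 V.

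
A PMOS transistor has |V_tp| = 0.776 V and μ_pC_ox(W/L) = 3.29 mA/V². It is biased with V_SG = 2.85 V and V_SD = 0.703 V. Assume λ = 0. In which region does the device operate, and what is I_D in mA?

V_ov = V_SG − |V_tp| = 2.85 − 0.776 = 2.07 V.
Since V_SD = 0.703 V < V_ov = 2.07 V, the device is in the triode region.
I_D = k_p [V_ov · V_SD − ½ V_SD²] = 3.29 × [2.07 × 0.703 − 0.5 × 0.703²] = 3.98 mA.

Triode; I_D = 3.98 mA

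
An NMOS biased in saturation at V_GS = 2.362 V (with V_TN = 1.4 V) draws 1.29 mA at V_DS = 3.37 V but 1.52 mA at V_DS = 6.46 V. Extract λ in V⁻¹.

With V_GS fixed, I_D ∝ (1 + λ V_DS) in saturation, so I_D2/I_D1 = (1 + λ V_DS2)/(1 + λ V_DS1).
1.52/1.29 = 1.178 = (1 + 6.46 λ)/(1 + 3.37 λ).
Solving: λ (I_D1 V_DS2 − I_D2 V_DS1) = I_D2 − I_D1, so λ = (1.52 − 1.29) / (1.29 × 6.46 − 1.52 × 3.37) = 0.23 / 3.21 = 0.0716 V⁻¹.

λ = 0.0716 V⁻¹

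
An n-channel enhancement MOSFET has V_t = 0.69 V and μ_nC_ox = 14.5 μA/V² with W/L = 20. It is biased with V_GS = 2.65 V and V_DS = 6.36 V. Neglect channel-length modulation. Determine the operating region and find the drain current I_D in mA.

k_n = μ_nC_ox · (W/L) = 0.29 mA/V².
V_ov = V_GS − V_t = 2.65 − 0.69 = 1.96 V.
Since V_DS = 6.36 V ≥ V_ov = 1.96 V, the device is in saturation.
I_D = ½ k_n V_ov² = 0.5 × 0.29 × 1.96² = 0.557 mA.

Saturation; I_D = 0.557 mA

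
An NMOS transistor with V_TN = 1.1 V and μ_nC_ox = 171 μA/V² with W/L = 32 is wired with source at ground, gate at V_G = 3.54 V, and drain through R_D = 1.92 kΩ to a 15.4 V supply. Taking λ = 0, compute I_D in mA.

V_GS = V_G = 3.54 V, so V_ov = 3.54 − 1.1 = 2.44 V.
k_n = μ_nC_ox · (W/L) = 5.472 mA/V².
Assume saturation: I_D = ½ k_n V_ov² = 0.5 × 5.472 × 2.44² = 16.3 mA, giving V_DS = V_DD − I_D R_D = 15.4 − 16.3 × 1.92 = -15.9 V.
But -15.9 V < V_ov = 2.44 V, so the device is actually in triode.
In triode I_D = k_n[V_ov V_DS − ½ V_DS²] and I_D = (V_DD − V_DS)/R_D. Equating: 5.25 V_DS² − 26.64 V_DS + 15.4 = 0, giving V_DS = 0.666 V (the root below V_ov).
I_D = (15.4 − 0.666) / 1.92 = 7.67 mA.

I_D = 7.67 mA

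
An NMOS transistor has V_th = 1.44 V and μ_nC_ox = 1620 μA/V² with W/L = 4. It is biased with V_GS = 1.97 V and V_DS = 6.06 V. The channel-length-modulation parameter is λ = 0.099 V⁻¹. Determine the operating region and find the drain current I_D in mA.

Saturation; I_D = 1.46 mA

k_n = μ_nC_ox · (W/L) = 6.48 mA/V².
V_ov = V_GS − V_th = 1.97 − 1.44 = 0.53 V.
Since V_DS = 6.06 V ≥ V_ov = 0.53 V, the device is in saturation.
I_D = ½ k_n V_ov² (1 + λ V_DS) = 0.5 × 6.48 × 0.53² × (1 + 0.099 × 6.06) = 1.46 mA.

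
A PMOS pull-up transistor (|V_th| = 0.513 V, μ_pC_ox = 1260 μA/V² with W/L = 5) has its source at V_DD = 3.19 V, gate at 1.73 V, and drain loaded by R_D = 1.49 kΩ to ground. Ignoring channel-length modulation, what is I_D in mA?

V_SG = V_DD − V_G = 3.19 − 1.73 = 1.46 V, so V_ov = 1.46 − 0.513 = 0.947 V.
k_p = μ_pC_ox · (W/L) = 6.3 mA/V².
Assume saturation: I_D = ½ k_p V_ov² = 0.5 × 6.3 × 0.947² = 2.82 mA, giving V_SD = V_DD − I_D R_D = 3.19 − 2.82 × 1.49 = -1.02 V.
But -1.02 V < V_ov = 0.947 V, so the device is actually in triode.
In triode I_D = k_p[V_ov V_SD − ½ V_SD²] and I_D = (V_DD − V_SD)/R_D. Equating: 4.69 V_SD² − 9.889 V_SD + 3.19 = 0, giving V_SD = 0.398 V (the root below V_ov).
I_D = (3.19 − 0.398) / 1.49 = 1.87 mA.

I_D = 1.87 mA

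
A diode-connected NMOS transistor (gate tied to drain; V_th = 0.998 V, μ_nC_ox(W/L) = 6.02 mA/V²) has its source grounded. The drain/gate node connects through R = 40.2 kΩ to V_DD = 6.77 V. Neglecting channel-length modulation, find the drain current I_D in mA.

I_D = 0.138 mA

With gate tied to drain, V_GS = V_DS ≥ V_GS − V_th, so the device is in saturation.
KCL at the drain: ½ k_n (V_GS − V_th)² = (V_DD − V_GS)/R.
Let x = V_GS − 0.998. Then 121 x² + x − 5.772 = 0, giving x = 0.214 V (positive root), so V_GS = 1.21 V.
I_D = (V_DD − V_GS)/R = (6.77 − 1.21) / 40.2 = 0.138 mA.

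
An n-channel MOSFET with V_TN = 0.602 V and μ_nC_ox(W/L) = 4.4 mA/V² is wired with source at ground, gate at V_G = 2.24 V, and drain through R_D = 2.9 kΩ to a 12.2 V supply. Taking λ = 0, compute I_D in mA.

V_GS = V_G = 2.24 V, so V_ov = 2.24 − 0.602 = 1.64 V.
Assume saturation: I_D = ½ k_n V_ov² = 0.5 × 4.4 × 1.64² = 5.9 mA, giving V_DS = V_DD − I_D R_D = 12.2 − 5.9 × 2.9 = -4.92 V.
But -4.92 V < V_ov = 1.64 V, so the device is actually in triode.
In triode I_D = k_n[V_ov V_DS − ½ V_DS²] and I_D = (V_DD − V_DS)/R_D. Equating: 6.38 V_DS² − 21.9 V_DS + 12.2 = 0, giving V_DS = 0.7 V (the root below V_ov).
I_D = (12.2 − 0.7) / 2.9 = 3.97 mA.

I_D = 3.97 mA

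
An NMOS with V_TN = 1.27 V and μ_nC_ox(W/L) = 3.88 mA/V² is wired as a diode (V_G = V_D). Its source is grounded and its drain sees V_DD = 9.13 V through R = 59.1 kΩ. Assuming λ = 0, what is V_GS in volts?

V_GS = 1.53 V

With gate tied to drain, V_GS = V_DS ≥ V_GS − V_TN, so the device is in saturation.
KCL at the drain: ½ k_n (V_GS − V_TN)² = (V_DD − V_GS)/R.
Let x = V_GS − 1.27. Then 115 x² + x − 7.86 = 0, giving x = 0.258 V (positive root), so V_GS = 1.53 V.
I_D = (V_DD − V_GS)/R = (9.13 − 1.53) / 59.1 = 0.129 mA.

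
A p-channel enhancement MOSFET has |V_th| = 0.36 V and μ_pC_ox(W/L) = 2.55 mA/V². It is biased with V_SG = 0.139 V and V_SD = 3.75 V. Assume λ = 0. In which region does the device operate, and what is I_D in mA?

V_SG = 0.139 V < |V_th| = 0.36 V, so the transistor is in cutoff.

Cutoff; I_D = 0 mA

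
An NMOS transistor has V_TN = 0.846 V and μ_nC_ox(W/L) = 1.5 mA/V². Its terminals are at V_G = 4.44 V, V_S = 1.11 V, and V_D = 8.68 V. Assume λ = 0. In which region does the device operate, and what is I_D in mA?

V_GS = V_G − V_S = 4.44 − 1.11 = 3.33 V; V_DS = V_D − V_S = 8.68 − 1.11 = 7.57 V.
V_ov = V_GS − V_TN = 3.33 − 0.846 = 2.48 V.
Since V_DS = 7.57 V ≥ V_ov = 2.48 V, the device is in saturation.
I_D = ½ k_n V_ov² = 0.5 × 1.5 × 2.48² = 4.63 mA.

Saturation; I_D = 4.63 mA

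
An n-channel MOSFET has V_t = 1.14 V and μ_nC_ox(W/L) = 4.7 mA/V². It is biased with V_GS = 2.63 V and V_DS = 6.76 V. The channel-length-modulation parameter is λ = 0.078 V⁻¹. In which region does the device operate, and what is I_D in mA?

Saturation; I_D = 7.97 mA

V_ov = V_GS − V_t = 2.63 − 1.14 = 1.49 V.
Since V_DS = 6.76 V ≥ V_ov = 1.49 V, the device is in saturation.
I_D = ½ k_n V_ov² (1 + λ V_DS) = 0.5 × 4.7 × 1.49² × (1 + 0.078 × 6.76) = 7.97 mA.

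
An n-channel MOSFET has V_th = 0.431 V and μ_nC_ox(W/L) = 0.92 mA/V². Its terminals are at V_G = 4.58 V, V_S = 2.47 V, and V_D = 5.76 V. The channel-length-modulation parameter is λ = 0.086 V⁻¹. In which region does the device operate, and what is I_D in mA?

V_GS = V_G − V_S = 4.58 − 2.47 = 2.11 V; V_DS = V_D − V_S = 5.76 − 2.47 = 3.29 V.
V_ov = V_GS − V_th = 2.11 − 0.431 = 1.68 V.
Since V_DS = 3.29 V ≥ V_ov = 1.68 V, the device is in saturation.
I_D = ½ k_n V_ov² (1 + λ V_DS) = 0.5 × 0.92 × 1.68² × (1 + 0.086 × 3.29) = 1.66 mA.

Saturation; I_D = 1.66 mA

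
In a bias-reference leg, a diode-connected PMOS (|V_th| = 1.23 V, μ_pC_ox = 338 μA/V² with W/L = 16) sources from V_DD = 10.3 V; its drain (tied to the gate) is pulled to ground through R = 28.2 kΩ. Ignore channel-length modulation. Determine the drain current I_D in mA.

With gate tied to drain, V_SG = V_SD ≥ V_SG − |V_th|, so the device is in saturation.
k_p = μ_pC_ox · (W/L) = 5.408 mA/V².
KCL at the drain: ½ k_p (V_SG − |V_th|)² = (V_DD − V_SG)/R.
Let x = V_SG − 1.23. Then 76.3 x² + x − 9.07 = 0, giving x = 0.338 V (positive root), so V_SG = 1.57 V.
I_D = (V_DD − V_SG)/R = (10.3 − 1.57) / 28.2 = 0.31 mA.

I_D = 0.310 mA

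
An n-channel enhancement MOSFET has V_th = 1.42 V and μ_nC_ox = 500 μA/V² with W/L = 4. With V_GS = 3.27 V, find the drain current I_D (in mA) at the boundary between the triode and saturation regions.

I_D = 3.42 mA

At the boundary V_DS = V_ov = V_GS − V_th = 3.27 − 1.42 = 1.85 V.
k_n = μ_nC_ox · (W/L) = 2 mA/V².
I_D = ½ k_n V_ov² = 0.5 × 2 × 1.85² = 3.42 mA.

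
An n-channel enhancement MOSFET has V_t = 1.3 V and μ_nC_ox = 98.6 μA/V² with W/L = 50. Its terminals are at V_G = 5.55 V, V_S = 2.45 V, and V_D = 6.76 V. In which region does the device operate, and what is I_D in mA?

V_GS = V_G − V_S = 5.55 − 2.45 = 3.1 V; V_DS = V_D − V_S = 6.76 − 2.45 = 4.31 V.
k_n = μ_nC_ox · (W/L) = 4.93 mA/V².
V_ov = V_GS − V_t = 3.1 − 1.3 = 1.8 V.
Since V_DS = 4.31 V ≥ V_ov = 1.8 V, the device is in saturation.
I_D = ½ k_n V_ov² = 0.5 × 4.93 × 1.8² = 7.99 mA.

Saturation; I_D = 7.99 mA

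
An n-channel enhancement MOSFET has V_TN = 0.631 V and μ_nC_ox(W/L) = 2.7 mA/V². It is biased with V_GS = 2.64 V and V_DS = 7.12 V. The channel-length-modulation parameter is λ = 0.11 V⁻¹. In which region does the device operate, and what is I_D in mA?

V_ov = V_GS − V_TN = 2.64 − 0.631 = 2.01 V.
Since V_DS = 7.12 V ≥ V_ov = 2.01 V, the device is in saturation.
I_D = ½ k_n V_ov² (1 + λ V_DS) = 0.5 × 2.7 × 2.01² × (1 + 0.11 × 7.12) = 9.72 mA.

Saturation; I_D = 9.72 mA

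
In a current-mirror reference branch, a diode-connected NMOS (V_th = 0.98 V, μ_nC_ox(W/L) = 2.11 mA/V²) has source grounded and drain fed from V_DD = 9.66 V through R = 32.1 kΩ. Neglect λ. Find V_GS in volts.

With gate tied to drain, V_GS = V_DS ≥ V_GS − V_th, so the device is in saturation.
KCL at the drain: ½ k_n (V_GS − V_th)² = (V_DD − V_GS)/R.
Let x = V_GS − 0.98. Then 33.9 x² + x − 8.68 = 0, giving x = 0.492 V (positive root), so V_GS = 1.47 V.
I_D = (V_DD − V_GS)/R = (9.66 − 1.47) / 32.1 = 0.255 mA.

V_GS = 1.47 V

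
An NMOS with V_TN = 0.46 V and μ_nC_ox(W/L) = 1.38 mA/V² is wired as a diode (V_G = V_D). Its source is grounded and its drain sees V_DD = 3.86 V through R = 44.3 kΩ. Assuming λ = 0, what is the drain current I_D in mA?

I_D = 0.0696 mA

With gate tied to drain, V_GS = V_DS ≥ V_GS − V_TN, so the device is in saturation.
KCL at the drain: ½ k_n (V_GS − V_TN)² = (V_DD − V_GS)/R.
Let x = V_GS − 0.46. Then 30.6 x² + x − 3.4 = 0, giving x = 0.318 V (positive root), so V_GS = 0.778 V.
I_D = (V_DD − V_GS)/R = (3.86 − 0.778) / 44.3 = 0.0696 mA.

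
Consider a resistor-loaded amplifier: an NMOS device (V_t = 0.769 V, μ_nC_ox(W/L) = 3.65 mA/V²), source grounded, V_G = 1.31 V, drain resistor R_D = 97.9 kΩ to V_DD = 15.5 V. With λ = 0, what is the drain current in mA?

I_D = 0.157 mA

V_GS = V_G = 1.31 V, so V_ov = 1.31 − 0.769 = 0.541 V.
Assume saturation: I_D = ½ k_n V_ov² = 0.5 × 3.65 × 0.541² = 0.534 mA, giving V_DS = V_DD − I_D R_D = 15.5 − 0.534 × 97.9 = -36.8 V.
But -36.8 V < V_ov = 0.541 V, so the device is actually in triode.
In triode I_D = k_n[V_ov V_DS − ½ V_DS²] and I_D = (V_DD − V_DS)/R_D. Equating: 179 V_DS² − 194.3 V_DS + 15.5 = 0, giving V_DS = 0.0867 V (the root below V_ov).
I_D = (15.5 − 0.0867) / 97.9 = 0.157 mA.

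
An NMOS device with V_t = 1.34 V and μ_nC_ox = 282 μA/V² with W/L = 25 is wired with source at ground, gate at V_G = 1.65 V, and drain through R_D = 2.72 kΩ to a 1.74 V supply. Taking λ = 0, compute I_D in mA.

V_GS = V_G = 1.65 V, so V_ov = 1.65 − 1.34 = 0.31 V.
k_n = μ_nC_ox · (W/L) = 7.05 mA/V².
Assume saturation: I_D = ½ k_n V_ov² = 0.5 × 7.05 × 0.31² = 0.339 mA, giving V_DS = V_DD − I_D R_D = 1.74 − 0.339 × 2.72 = 0.819 V.
V_DS = 0.819 V ≥ V_ov = 0.31 V, confirming saturation.

I_D = 0.339 mA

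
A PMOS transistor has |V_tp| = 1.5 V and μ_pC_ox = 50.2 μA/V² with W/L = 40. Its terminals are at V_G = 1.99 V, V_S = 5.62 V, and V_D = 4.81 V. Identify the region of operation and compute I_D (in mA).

Triode; I_D = 2.81 mA

V_SG = V_S − V_G = 5.62 − 1.99 = 3.63 V; V_SD = V_S − V_D = 5.62 − 4.81 = 0.81 V.
k_p = μ_pC_ox · (W/L) = 2.008 mA/V².
V_ov = V_SG − |V_tp| = 3.63 − 1.5 = 2.13 V.
Since V_SD = 0.81 V < V_ov = 2.13 V, the device is in the triode region.
I_D = k_p [V_ov · V_SD − ½ V_SD²] = 2.008 × [2.13 × 0.81 − 0.5 × 0.81²] = 2.81 mA.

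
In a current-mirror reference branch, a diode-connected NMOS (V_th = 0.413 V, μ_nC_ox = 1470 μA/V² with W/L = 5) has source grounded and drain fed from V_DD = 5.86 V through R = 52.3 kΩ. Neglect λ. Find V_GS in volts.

With gate tied to drain, V_GS = V_DS ≥ V_GS − V_th, so the device is in saturation.
k_n = μ_nC_ox · (W/L) = 7.35 mA/V².
KCL at the drain: ½ k_n (V_GS − V_th)² = (V_DD − V_GS)/R.
Let x = V_GS − 0.413. Then 192 x² + x − 5.447 = 0, giving x = 0.166 V (positive root), so V_GS = 0.579 V.
I_D = (V_DD − V_GS)/R = (5.86 − 0.579) / 52.3 = 0.101 mA.

V_GS = 0.579 V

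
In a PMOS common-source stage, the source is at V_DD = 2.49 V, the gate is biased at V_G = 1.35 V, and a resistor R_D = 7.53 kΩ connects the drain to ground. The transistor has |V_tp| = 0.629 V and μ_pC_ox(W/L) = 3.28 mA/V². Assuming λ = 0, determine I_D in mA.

V_SG = V_DD − V_G = 2.49 − 1.35 = 1.14 V, so V_ov = 1.14 − 0.629 = 0.511 V.
Assume saturation: I_D = ½ k_p V_ov² = 0.5 × 3.28 × 0.511² = 0.428 mA, giving V_SD = V_DD − I_D R_D = 2.49 − 0.428 × 7.53 = -0.735 V.
But -0.735 V < V_ov = 0.511 V, so the device is actually in triode.
In triode I_D = k_p[V_ov V_SD − ½ V_SD²] and I_D = (V_DD − V_SD)/R_D. Equating: 12.3 V_SD² − 13.62 V_SD + 2.49 = 0, giving V_SD = 0.231 V (the root below V_ov).
I_D = (2.49 − 0.231) / 7.53 = 0.3 mA.

I_D = 0.300 mA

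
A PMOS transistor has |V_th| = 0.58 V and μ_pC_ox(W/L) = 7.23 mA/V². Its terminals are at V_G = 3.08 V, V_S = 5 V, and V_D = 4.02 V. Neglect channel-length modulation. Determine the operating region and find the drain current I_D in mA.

V_SG = V_S − V_G = 5 − 3.08 = 1.92 V; V_SD = V_S − V_D = 5 − 4.02 = 0.98 V.
V_ov = V_SG − |V_th| = 1.92 − 0.58 = 1.34 V.
Since V_SD = 0.98 V < V_ov = 1.34 V, the device is in the triode region.
I_D = k_p [V_ov · V_SD − ½ V_SD²] = 7.23 × [1.34 × 0.98 − 0.5 × 0.98²] = 6.02 mA.

Triode; I_D = 6.02 mA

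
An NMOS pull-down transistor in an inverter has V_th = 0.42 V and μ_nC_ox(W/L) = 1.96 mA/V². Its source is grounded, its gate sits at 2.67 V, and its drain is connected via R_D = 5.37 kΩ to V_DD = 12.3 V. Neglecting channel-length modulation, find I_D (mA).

V_GS = V_G = 2.67 V, so V_ov = 2.67 − 0.42 = 2.25 V.
Assume saturation: I_D = ½ k_n V_ov² = 0.5 × 1.96 × 2.25² = 4.96 mA, giving V_DS = V_DD − I_D R_D = 12.3 − 4.96 × 5.37 = -14.3 V.
But -14.3 V < V_ov = 2.25 V, so the device is actually in triode.
In triode I_D = k_n[V_ov V_DS − ½ V_DS²] and I_D = (V_DD − V_DS)/R_D. Equating: 5.26 V_DS² − 24.68 V_DS + 12.3 = 0, giving V_DS = 0.567 V (the root below V_ov).
I_D = (12.3 − 0.567) / 5.37 = 2.18 mA.

I_D = 2.18 mA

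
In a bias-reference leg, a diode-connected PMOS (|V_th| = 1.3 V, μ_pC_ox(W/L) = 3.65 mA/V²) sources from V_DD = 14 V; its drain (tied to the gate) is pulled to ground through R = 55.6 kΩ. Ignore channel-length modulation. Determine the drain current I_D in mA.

I_D = 0.222 mA

With gate tied to drain, V_SG = V_SD ≥ V_SG − |V_th|, so the device is in saturation.
KCL at the drain: ½ k_p (V_SG − |V_th|)² = (V_DD − V_SG)/R.
Let x = V_SG − 1.3. Then 101 x² + x − 12.7 = 0, giving x = 0.349 V (positive root), so V_SG = 1.65 V.
I_D = (V_DD − V_SG)/R = (14 − 1.65) / 55.6 = 0.222 mA.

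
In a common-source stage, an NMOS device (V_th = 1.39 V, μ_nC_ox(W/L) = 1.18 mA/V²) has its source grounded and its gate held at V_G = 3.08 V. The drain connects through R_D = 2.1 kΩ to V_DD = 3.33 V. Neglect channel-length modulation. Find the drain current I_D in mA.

I_D = 1.21 mA

V_GS = V_G = 3.08 V, so V_ov = 3.08 − 1.39 = 1.69 V.
Assume saturation: I_D = ½ k_n V_ov² = 0.5 × 1.18 × 1.69² = 1.69 mA, giving V_DS = V_DD − I_D R_D = 3.33 − 1.69 × 2.1 = -0.209 V.
But -0.209 V < V_ov = 1.69 V, so the device is actually in triode.
In triode I_D = k_n[V_ov V_DS − ½ V_DS²] and I_D = (V_DD − V_DS)/R_D. Equating: 1.24 V_DS² − 5.188 V_DS + 3.33 = 0, giving V_DS = 0.792 V (the root below V_ov).
I_D = (3.33 − 0.792) / 2.1 = 1.21 mA.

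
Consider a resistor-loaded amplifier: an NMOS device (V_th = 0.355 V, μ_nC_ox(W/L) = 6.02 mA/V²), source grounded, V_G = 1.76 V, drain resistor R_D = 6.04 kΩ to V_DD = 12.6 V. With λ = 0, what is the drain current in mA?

V_GS = V_G = 1.76 V, so V_ov = 1.76 − 0.355 = 1.41 V.
Assume saturation: I_D = ½ k_n V_ov² = 0.5 × 6.02 × 1.41² = 5.94 mA, giving V_DS = V_DD − I_D R_D = 12.6 − 5.94 × 6.04 = -23.3 V.
But -23.3 V < V_ov = 1.41 V, so the device is actually in triode.
In triode I_D = k_n[V_ov V_DS − ½ V_DS²] and I_D = (V_DD − V_DS)/R_D. Equating: 18.2 V_DS² − 52.09 V_DS + 12.6 = 0, giving V_DS = 0.267 V (the root below V_ov).
I_D = (12.6 − 0.267) / 6.04 = 2.04 mA.

I_D = 2.04 mA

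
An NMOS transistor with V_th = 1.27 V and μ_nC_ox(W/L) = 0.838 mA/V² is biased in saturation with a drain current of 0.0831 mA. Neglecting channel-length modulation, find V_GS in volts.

V_GS = 1.72 V

In saturation I_D = ½ k_n (V_GS − V_th)², so V_GS − V_th = √(2 I_D / k_n) = √(2 × 0.0831 / 0.838) = 0.445 V.
V_GS = 1.27 + 0.445 = 1.72 V.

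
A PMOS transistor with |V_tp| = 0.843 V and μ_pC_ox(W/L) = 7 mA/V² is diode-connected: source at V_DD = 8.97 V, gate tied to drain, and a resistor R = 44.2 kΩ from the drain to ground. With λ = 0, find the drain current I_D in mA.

I_D = 0.179 mA

With gate tied to drain, V_SG = V_SD ≥ V_SG − |V_tp|, so the device is in saturation.
KCL at the drain: ½ k_p (V_SG − |V_tp|)² = (V_DD − V_SG)/R.
Let x = V_SG − 0.843. Then 155 x² + x − 8.127 = 0, giving x = 0.226 V (positive root), so V_SG = 1.07 V.
I_D = (V_DD − V_SG)/R = (8.97 − 1.07) / 44.2 = 0.179 mA.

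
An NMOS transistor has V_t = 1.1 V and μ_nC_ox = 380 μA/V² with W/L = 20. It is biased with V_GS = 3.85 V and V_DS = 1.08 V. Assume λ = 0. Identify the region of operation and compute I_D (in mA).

k_n = μ_nC_ox · (W/L) = 7.6 mA/V².
V_ov = V_GS − V_t = 3.85 − 1.1 = 2.75 V.
Since V_DS = 1.08 V < V_ov = 2.75 V, the device is in the triode region.
I_D = k_n [V_ov · V_DS − ½ V_DS²] = 7.6 × [2.75 × 1.08 − 0.5 × 1.08²] = 18.1 mA.

Triode; I_D = 18.1 mA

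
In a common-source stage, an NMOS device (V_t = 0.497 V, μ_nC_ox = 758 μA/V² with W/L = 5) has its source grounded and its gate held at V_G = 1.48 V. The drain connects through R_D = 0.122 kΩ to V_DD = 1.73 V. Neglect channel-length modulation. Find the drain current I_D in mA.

I_D = 1.83 mA

V_GS = V_G = 1.48 V, so V_ov = 1.48 − 0.497 = 0.983 V.
k_n = μ_nC_ox · (W/L) = 3.79 mA/V².
Assume saturation: I_D = ½ k_n V_ov² = 0.5 × 3.79 × 0.983² = 1.83 mA, giving V_DS = V_DD − I_D R_D = 1.73 − 1.83 × 0.122 = 1.51 V.
V_DS = 1.51 V ≥ V_ov = 0.983 V, confirming saturation.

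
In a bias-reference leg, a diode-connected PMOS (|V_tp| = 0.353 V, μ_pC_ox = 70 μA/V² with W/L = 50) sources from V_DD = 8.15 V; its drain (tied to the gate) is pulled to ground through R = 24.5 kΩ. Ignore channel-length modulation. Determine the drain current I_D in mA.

I_D = 0.301 mA

With gate tied to drain, V_SG = V_SD ≥ V_SG − |V_tp|, so the device is in saturation.
k_p = μ_pC_ox · (W/L) = 3.5 mA/V².
KCL at the drain: ½ k_p (V_SG − |V_tp|)² = (V_DD − V_SG)/R.
Let x = V_SG − 0.353. Then 42.9 x² + x − 7.797 = 0, giving x = 0.415 V (positive root), so V_SG = 0.768 V.
I_D = (V_DD − V_SG)/R = (8.15 − 0.768) / 24.5 = 0.301 mA.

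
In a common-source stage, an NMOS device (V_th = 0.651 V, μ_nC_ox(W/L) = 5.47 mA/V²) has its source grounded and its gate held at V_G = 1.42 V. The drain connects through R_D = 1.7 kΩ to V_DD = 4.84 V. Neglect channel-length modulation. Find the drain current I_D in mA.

I_D = 1.62 mA

V_GS = V_G = 1.42 V, so V_ov = 1.42 − 0.651 = 0.769 V.
Assume saturation: I_D = ½ k_n V_ov² = 0.5 × 5.47 × 0.769² = 1.62 mA, giving V_DS = V_DD − I_D R_D = 4.84 − 1.62 × 1.7 = 2.09 V.
V_DS = 2.09 V ≥ V_ov = 0.769 V, confirming saturation.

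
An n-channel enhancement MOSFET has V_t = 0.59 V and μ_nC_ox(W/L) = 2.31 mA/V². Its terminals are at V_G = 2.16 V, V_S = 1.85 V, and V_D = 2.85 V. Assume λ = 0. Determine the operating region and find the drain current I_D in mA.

V_GS = V_G − V_S = 2.16 − 1.85 = 0.31 V; V_DS = V_D − V_S = 2.85 − 1.85 = 1 V.
V_GS = 0.31 V < V_t = 0.59 V, so the transistor is in cutoff.

Cutoff; I_D = 0 mA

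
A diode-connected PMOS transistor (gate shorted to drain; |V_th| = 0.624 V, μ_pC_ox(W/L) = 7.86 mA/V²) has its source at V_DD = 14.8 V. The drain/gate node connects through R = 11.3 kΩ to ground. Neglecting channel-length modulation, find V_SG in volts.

With gate tied to drain, V_SG = V_SD ≥ V_SG − |V_th|, so the device is in saturation.
KCL at the drain: ½ k_p (V_SG − |V_th|)² = (V_DD − V_SG)/R.
Let x = V_SG − 0.624. Then 44.4 x² + x − 14.18 = 0, giving x = 0.554 V (positive root), so V_SG = 1.18 V.
I_D = (V_DD − V_SG)/R = (14.8 − 1.18) / 11.3 = 1.21 mA.

V_SG = 1.18 V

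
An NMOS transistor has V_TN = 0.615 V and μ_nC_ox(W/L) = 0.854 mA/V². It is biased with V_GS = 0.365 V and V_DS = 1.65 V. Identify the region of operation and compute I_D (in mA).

V_GS = 0.365 V < V_TN = 0.615 V, so the transistor is in cutoff.

Cutoff; I_D = 0 mA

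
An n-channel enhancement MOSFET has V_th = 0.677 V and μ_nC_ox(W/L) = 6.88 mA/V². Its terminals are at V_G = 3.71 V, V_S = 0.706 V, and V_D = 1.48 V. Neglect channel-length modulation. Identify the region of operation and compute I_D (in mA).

Triode; I_D = 10.3 mA

V_GS = V_G − V_S = 3.71 − 0.706 = 3 V; V_DS = V_D − V_S = 1.48 − 0.706 = 0.774 V.
V_ov = V_GS − V_th = 3 − 0.677 = 2.33 V.
Since V_DS = 0.774 V < V_ov = 2.33 V, the device is in the triode region.
I_D = k_n [V_ov · V_DS − ½ V_DS²] = 6.88 × [2.33 × 0.774 − 0.5 × 0.774²] = 10.3 mA.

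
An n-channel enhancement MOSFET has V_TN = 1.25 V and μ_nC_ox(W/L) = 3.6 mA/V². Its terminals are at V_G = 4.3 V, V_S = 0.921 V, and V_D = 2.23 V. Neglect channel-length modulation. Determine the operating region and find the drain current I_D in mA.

Triode; I_D = 6.95 mA

V_GS = V_G − V_S = 4.3 − 0.921 = 3.38 V; V_DS = V_D − V_S = 2.23 − 0.921 = 1.31 V.
V_ov = V_GS − V_TN = 3.38 − 1.25 = 2.13 V.
Since V_DS = 1.31 V < V_ov = 2.13 V, the device is in the triode region.
I_D = k_n [V_ov · V_DS − ½ V_DS²] = 3.6 × [2.13 × 1.31 − 0.5 × 1.31²] = 6.95 mA.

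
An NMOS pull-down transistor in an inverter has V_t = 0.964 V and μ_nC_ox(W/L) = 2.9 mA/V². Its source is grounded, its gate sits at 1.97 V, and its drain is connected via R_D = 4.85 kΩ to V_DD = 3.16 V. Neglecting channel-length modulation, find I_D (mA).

V_GS = V_G = 1.97 V, so V_ov = 1.97 − 0.964 = 1.01 V.
Assume saturation: I_D = ½ k_n V_ov² = 0.5 × 2.9 × 1.01² = 1.47 mA, giving V_DS = V_DD − I_D R_D = 3.16 − 1.47 × 4.85 = -3.96 V.
But -3.96 V < V_ov = 1.01 V, so the device is actually in triode.
In triode I_D = k_n[V_ov V_DS − ½ V_DS²] and I_D = (V_DD − V_DS)/R_D. Equating: 7.03 V_DS² − 15.15 V_DS + 3.16 = 0, giving V_DS = 0.234 V (the root below V_ov).
I_D = (3.16 − 0.234) / 4.85 = 0.603 mA.

I_D = 0.603 mA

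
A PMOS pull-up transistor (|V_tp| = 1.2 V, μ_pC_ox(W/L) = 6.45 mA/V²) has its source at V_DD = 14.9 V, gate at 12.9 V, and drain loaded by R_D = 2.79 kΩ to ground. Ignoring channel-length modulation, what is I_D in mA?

V_SG = V_DD − V_G = 14.9 − 12.9 = 2 V, so V_ov = 2 − 1.2 = 0.8 V.
Assume saturation: I_D = ½ k_p V_ov² = 0.5 × 6.45 × 0.8² = 2.06 mA, giving V_SD = V_DD − I_D R_D = 14.9 − 2.06 × 2.79 = 9.14 V.
V_SD = 9.14 V ≥ V_ov = 0.8 V, confirming saturation.

I_D = 2.06 mA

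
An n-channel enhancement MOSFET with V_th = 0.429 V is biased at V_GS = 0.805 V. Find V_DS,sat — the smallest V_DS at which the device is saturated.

V_DS,sat = 0.376 V

The boundary between triode and saturation is V_DS = V_GS − V_th = V_ov.
V_ov = 0.805 − 0.429 = 0.376 V.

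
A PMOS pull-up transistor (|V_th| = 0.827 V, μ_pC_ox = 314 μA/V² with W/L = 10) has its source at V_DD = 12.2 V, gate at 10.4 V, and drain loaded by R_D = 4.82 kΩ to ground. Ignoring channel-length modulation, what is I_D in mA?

I_D = 1.49 mA

V_SG = V_DD − V_G = 12.2 − 10.4 = 1.8 V, so V_ov = 1.8 − 0.827 = 0.973 V.
k_p = μ_pC_ox · (W/L) = 3.14 mA/V².
Assume saturation: I_D = ½ k_p V_ov² = 0.5 × 3.14 × 0.973² = 1.49 mA, giving V_SD = V_DD − I_D R_D = 12.2 − 1.49 × 4.82 = 5.04 V.
V_SD = 5.04 V ≥ V_ov = 0.973 V, confirming saturation.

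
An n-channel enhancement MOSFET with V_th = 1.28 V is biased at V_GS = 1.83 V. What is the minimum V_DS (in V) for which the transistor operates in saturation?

The boundary between triode and saturation is V_DS = V_GS − V_th = V_ov.
V_ov = 1.83 − 1.28 = 0.55 V.

V_DS,sat = 0.550 V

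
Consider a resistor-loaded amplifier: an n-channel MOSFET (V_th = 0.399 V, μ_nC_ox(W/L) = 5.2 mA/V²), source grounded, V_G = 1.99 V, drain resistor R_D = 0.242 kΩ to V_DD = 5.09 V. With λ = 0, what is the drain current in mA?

V_GS = V_G = 1.99 V, so V_ov = 1.99 − 0.399 = 1.59 V.
Assume saturation: I_D = ½ k_n V_ov² = 0.5 × 5.2 × 1.59² = 6.58 mA, giving V_DS = V_DD − I_D R_D = 5.09 − 6.58 × 0.242 = 3.5 V.
V_DS = 3.5 V ≥ V_ov = 1.59 V, confirming saturation.

I_D = 6.58 mA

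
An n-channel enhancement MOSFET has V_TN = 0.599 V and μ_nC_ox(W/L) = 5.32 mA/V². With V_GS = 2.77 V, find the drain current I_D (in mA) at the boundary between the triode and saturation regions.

I_D = 12.5 mA

At the boundary V_DS = V_ov = V_GS − V_TN = 2.77 − 0.599 = 2.17 V.
I_D = ½ k_n V_ov² = 0.5 × 5.32 × 2.17² = 12.5 mA.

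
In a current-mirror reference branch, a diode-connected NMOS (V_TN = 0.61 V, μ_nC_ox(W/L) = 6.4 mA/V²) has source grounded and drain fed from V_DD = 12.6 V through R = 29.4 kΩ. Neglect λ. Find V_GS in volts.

With gate tied to drain, V_GS = V_DS ≥ V_GS − V_TN, so the device is in saturation.
KCL at the drain: ½ k_n (V_GS − V_TN)² = (V_DD − V_GS)/R.
Let x = V_GS − 0.61. Then 94.1 x² + x − 11.99 = 0, giving x = 0.352 V (positive root), so V_GS = 0.962 V.
I_D = (V_DD − V_GS)/R = (12.6 − 0.962) / 29.4 = 0.396 mA.

V_GS = 0.962 V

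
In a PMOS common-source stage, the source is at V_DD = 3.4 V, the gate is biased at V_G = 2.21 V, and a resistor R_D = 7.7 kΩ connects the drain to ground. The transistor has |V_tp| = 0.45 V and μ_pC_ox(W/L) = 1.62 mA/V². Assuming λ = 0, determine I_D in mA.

V_SG = V_DD − V_G = 3.4 − 2.21 = 1.19 V, so V_ov = 1.19 − 0.45 = 0.74 V.
Assume saturation: I_D = ½ k_p V_ov² = 0.5 × 1.62 × 0.74² = 0.444 mA, giving V_SD = V_DD − I_D R_D = 3.4 − 0.444 × 7.7 = -0.0154 V.
But -0.0154 V < V_ov = 0.74 V, so the device is actually in triode.
In triode I_D = k_p[V_ov V_SD − ½ V_SD²] and I_D = (V_DD − V_SD)/R_D. Equating: 6.24 V_SD² − 10.23 V_SD + 3.4 = 0, giving V_SD = 0.463 V (the root below V_ov).
I_D = (3.4 − 0.463) / 7.7 = 0.381 mA.

I_D = 0.381 mA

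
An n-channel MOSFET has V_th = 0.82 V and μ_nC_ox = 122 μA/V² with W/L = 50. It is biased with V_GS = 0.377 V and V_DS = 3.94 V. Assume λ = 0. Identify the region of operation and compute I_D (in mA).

V_GS = 0.377 V < V_th = 0.82 V, so the transistor is in cutoff.

Cutoff; I_D = 0 mA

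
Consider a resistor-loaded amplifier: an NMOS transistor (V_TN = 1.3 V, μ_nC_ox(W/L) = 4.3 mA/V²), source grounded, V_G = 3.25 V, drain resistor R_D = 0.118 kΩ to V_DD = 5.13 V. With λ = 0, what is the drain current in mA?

I_D = 8.18 mA

V_GS = V_G = 3.25 V, so V_ov = 3.25 − 1.3 = 1.95 V.
Assume saturation: I_D = ½ k_n V_ov² = 0.5 × 4.3 × 1.95² = 8.18 mA, giving V_DS = V_DD − I_D R_D = 5.13 − 8.18 × 0.118 = 4.17 V.
V_DS = 4.17 V ≥ V_ov = 1.95 V, confirming saturation.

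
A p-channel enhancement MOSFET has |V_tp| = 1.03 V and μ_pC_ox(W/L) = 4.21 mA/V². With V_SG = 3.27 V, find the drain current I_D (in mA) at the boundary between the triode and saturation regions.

I_D = 10.6 mA

At the boundary V_SD = V_ov = V_SG − |V_tp| = 3.27 − 1.03 = 2.24 V.
I_D = ½ k_p V_ov² = 0.5 × 4.21 × 2.24² = 10.6 mA.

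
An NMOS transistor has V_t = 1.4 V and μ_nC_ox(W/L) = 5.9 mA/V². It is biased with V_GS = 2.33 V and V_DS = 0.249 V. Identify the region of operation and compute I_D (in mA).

V_ov = V_GS − V_t = 2.33 − 1.4 = 0.93 V.
Since V_DS = 0.249 V < V_ov = 0.93 V, the device is in the triode region.
I_D = k_n [V_ov · V_DS − ½ V_DS²] = 5.9 × [0.93 × 0.249 − 0.5 × 0.249²] = 1.18 mA.

Triode; I_D = 1.18 mA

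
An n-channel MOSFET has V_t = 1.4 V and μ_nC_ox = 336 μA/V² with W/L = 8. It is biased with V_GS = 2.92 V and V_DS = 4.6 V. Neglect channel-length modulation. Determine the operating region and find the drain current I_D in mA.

Saturation; I_D = 3.11 mA

k_n = μ_nC_ox · (W/L) = 2.688 mA/V².
V_ov = V_GS − V_t = 2.92 − 1.4 = 1.52 V.
Since V_DS = 4.6 V ≥ V_ov = 1.52 V, the device is in saturation.
I_D = ½ k_n V_ov² = 0.5 × 2.688 × 1.52² = 3.11 mA.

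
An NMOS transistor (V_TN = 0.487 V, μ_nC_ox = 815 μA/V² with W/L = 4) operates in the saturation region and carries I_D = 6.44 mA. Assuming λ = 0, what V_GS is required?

k_n = μ_nC_ox · (W/L) = 3.26 mA/V².
In saturation I_D = ½ k_n (V_GS − V_TN)², so V_GS − V_TN = √(2 I_D / k_n) = √(2 × 6.44 / 3.26) = 1.99 V.
V_GS = 0.487 + 1.99 = 2.47 V.

V_GS = 2.47 V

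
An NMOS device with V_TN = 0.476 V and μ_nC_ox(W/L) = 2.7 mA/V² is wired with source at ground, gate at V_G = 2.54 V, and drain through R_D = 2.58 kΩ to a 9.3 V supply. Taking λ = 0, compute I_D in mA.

V_GS = V_G = 2.54 V, so V_ov = 2.54 − 0.476 = 2.06 V.
Assume saturation: I_D = ½ k_n V_ov² = 0.5 × 2.7 × 2.06² = 5.75 mA, giving V_DS = V_DD − I_D R_D = 9.3 − 5.75 × 2.58 = -5.54 V.
But -5.54 V < V_ov = 2.06 V, so the device is actually in triode.
In triode I_D = k_n[V_ov V_DS − ½ V_DS²] and I_D = (V_DD − V_DS)/R_D. Equating: 3.48 V_DS² − 15.38 V_DS + 9.3 = 0, giving V_DS = 0.723 V (the root below V_ov).
I_D = (9.3 − 0.723) / 2.58 = 3.32 mA.

I_D = 3.32 mA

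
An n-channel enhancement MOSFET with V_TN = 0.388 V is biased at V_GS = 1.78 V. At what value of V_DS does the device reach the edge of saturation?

V_DS,sat = 1.39 V

The boundary between triode and saturation is V_DS = V_GS − V_TN = V_ov.
V_ov = 1.78 − 0.388 = 1.39 V.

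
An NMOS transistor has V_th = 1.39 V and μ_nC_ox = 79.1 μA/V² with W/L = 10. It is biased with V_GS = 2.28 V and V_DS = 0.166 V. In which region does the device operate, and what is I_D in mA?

k_n = μ_nC_ox · (W/L) = 0.791 mA/V².
V_ov = V_GS − V_th = 2.28 − 1.39 = 0.89 V.
Since V_DS = 0.166 V < V_ov = 0.89 V, the device is in the triode region.
I_D = k_n [V_ov · V_DS − ½ V_DS²] = 0.791 × [0.89 × 0.166 − 0.5 × 0.166²] = 0.106 mA.

Triode; I_D = 0.106 mA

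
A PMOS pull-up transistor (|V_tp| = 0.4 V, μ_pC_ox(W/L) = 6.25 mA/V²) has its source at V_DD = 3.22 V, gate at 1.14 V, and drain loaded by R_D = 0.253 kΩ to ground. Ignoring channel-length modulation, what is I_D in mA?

V_SG = V_DD − V_G = 3.22 − 1.14 = 2.08 V, so V_ov = 2.08 − 0.4 = 1.68 V.
Assume saturation: I_D = ½ k_p V_ov² = 0.5 × 6.25 × 1.68² = 8.82 mA, giving V_SD = V_DD − I_D R_D = 3.22 − 8.82 × 0.253 = 0.989 V.
But 0.989 V < V_ov = 1.68 V, so the device is actually in triode.
In triode I_D = k_p[V_ov V_SD − ½ V_SD²] and I_D = (V_DD − V_SD)/R_D. Equating: 0.791 V_SD² − 3.657 V_SD + 3.22 = 0, giving V_SD = 1.18 V (the root below V_ov).
I_D = (3.22 − 1.18) / 0.253 = 8.05 mA.

I_D = 8.05 mA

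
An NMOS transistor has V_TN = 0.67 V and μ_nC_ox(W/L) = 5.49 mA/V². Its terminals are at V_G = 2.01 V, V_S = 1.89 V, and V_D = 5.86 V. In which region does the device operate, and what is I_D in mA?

Cutoff; I_D = 0 mA

V_GS = V_G − V_S = 2.01 − 1.89 = 0.12 V; V_DS = V_D − V_S = 5.86 − 1.89 = 3.97 V.
V_GS = 0.12 V < V_TN = 0.67 V, so the transistor is in cutoff.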